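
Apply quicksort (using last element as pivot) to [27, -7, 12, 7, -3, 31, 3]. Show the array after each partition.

Partition 1: pivot=3 at index 2 -> [-7, -3, 3, 7, 27, 31, 12]
Partition 2: pivot=-3 at index 1 -> [-7, -3, 3, 7, 27, 31, 12]
Partition 3: pivot=12 at index 4 -> [-7, -3, 3, 7, 12, 31, 27]
Partition 4: pivot=27 at index 5 -> [-7, -3, 3, 7, 12, 27, 31]


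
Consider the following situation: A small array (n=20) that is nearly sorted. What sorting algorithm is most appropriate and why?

Best choice: Insertion sort
Reason: Insertion sort is O(n) for nearly sorted arrays and has low overhead


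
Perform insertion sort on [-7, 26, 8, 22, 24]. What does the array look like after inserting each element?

First element -7 is already 'sorted'
Insert 26: shifted 0 elements -> [-7, 26, 8, 22, 24]
Insert 8: shifted 1 elements -> [-7, 8, 26, 22, 24]
Insert 22: shifted 1 elements -> [-7, 8, 22, 26, 24]
Insert 24: shifted 1 elements -> [-7, 8, 22, 24, 26]


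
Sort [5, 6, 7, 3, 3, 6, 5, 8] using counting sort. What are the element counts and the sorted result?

Count array: [0, 0, 0, 2, 0, 2, 2, 1, 1]
(count[i] = number of elements equal to i)
Cumulative count: [0, 0, 0, 2, 2, 4, 6, 7, 8]
Sorted: [3, 3, 5, 5, 6, 6, 7, 8]


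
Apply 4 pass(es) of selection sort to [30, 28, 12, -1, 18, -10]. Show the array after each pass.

Pass 1: Select minimum -10 at index 5, swap -> [-10, 28, 12, -1, 18, 30]
Pass 2: Select minimum -1 at index 3, swap -> [-10, -1, 12, 28, 18, 30]
Pass 3: Select minimum 12 at index 2, swap -> [-10, -1, 12, 28, 18, 30]
Pass 4: Select minimum 18 at index 4, swap -> [-10, -1, 12, 18, 28, 30]


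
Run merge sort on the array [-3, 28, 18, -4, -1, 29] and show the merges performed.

Divide and conquer:
  Merge [28] + [18] -> [18, 28]
  Merge [-3] + [18, 28] -> [-3, 18, 28]
  Merge [-1] + [29] -> [-1, 29]
  Merge [-4] + [-1, 29] -> [-4, -1, 29]
  Merge [-3, 18, 28] + [-4, -1, 29] -> [-4, -3, -1, 18, 28, 29]


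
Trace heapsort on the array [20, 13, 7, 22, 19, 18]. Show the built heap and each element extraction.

Build heap: [22, 20, 18, 13, 19, 7]
Extract 22: [20, 19, 18, 13, 7, 22]
Extract 20: [19, 13, 18, 7, 20, 22]
Extract 19: [18, 13, 7, 19, 20, 22]
Extract 18: [13, 7, 18, 19, 20, 22]
Extract 13: [7, 13, 18, 19, 20, 22]


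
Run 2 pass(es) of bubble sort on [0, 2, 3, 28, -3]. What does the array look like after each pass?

After pass 1: [0, 2, 3, -3, 28] (1 swaps)
After pass 2: [0, 2, -3, 3, 28] (1 swaps)
Total swaps: 2


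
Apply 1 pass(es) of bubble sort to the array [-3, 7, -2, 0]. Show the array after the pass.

After pass 1: [-3, -2, 0, 7] (2 swaps)
Total swaps: 2


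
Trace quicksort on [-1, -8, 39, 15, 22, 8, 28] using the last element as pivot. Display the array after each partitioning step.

Partition 1: pivot=28 at index 5 -> [-1, -8, 15, 22, 8, 28, 39]
Partition 2: pivot=8 at index 2 -> [-1, -8, 8, 22, 15, 28, 39]
Partition 3: pivot=-8 at index 0 -> [-8, -1, 8, 22, 15, 28, 39]
Partition 4: pivot=15 at index 3 -> [-8, -1, 8, 15, 22, 28, 39]


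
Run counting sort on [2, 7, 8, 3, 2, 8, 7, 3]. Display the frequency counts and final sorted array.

Count array: [0, 0, 2, 2, 0, 0, 0, 2, 2]
(count[i] = number of elements equal to i)
Cumulative count: [0, 0, 2, 4, 4, 4, 4, 6, 8]
Sorted: [2, 2, 3, 3, 7, 7, 8, 8]


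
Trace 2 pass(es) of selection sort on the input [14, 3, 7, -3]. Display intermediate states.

Pass 1: Select minimum -3 at index 3, swap -> [-3, 3, 7, 14]
Pass 2: Select minimum 3 at index 1, swap -> [-3, 3, 7, 14]


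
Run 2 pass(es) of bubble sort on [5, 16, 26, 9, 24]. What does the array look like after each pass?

After pass 1: [5, 16, 9, 24, 26] (2 swaps)
After pass 2: [5, 9, 16, 24, 26] (1 swaps)
Total swaps: 3


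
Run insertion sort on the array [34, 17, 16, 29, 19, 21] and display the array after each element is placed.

First element 34 is already 'sorted'
Insert 17: shifted 1 elements -> [17, 34, 16, 29, 19, 21]
Insert 16: shifted 2 elements -> [16, 17, 34, 29, 19, 21]
Insert 29: shifted 1 elements -> [16, 17, 29, 34, 19, 21]
Insert 19: shifted 2 elements -> [16, 17, 19, 29, 34, 21]
Insert 21: shifted 2 elements -> [16, 17, 19, 21, 29, 34]


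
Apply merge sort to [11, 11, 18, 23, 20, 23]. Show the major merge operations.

Divide and conquer:
  Merge [11] + [18] -> [11, 18]
  Merge [11] + [11, 18] -> [11, 11, 18]
  Merge [20] + [23] -> [20, 23]
  Merge [23] + [20, 23] -> [20, 23, 23]
  Merge [11, 11, 18] + [20, 23, 23] -> [11, 11, 18, 20, 23, 23]


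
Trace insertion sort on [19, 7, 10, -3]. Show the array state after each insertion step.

First element 19 is already 'sorted'
Insert 7: shifted 1 elements -> [7, 19, 10, -3]
Insert 10: shifted 1 elements -> [7, 10, 19, -3]
Insert -3: shifted 3 elements -> [-3, 7, 10, 19]


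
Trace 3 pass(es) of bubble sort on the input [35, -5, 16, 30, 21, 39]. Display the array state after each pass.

After pass 1: [-5, 16, 30, 21, 35, 39] (4 swaps)
After pass 2: [-5, 16, 21, 30, 35, 39] (1 swaps)
After pass 3: [-5, 16, 21, 30, 35, 39] (0 swaps)
Total swaps: 5


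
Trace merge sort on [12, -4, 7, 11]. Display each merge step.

Divide and conquer:
  Merge [12] + [-4] -> [-4, 12]
  Merge [7] + [11] -> [7, 11]
  Merge [-4, 12] + [7, 11] -> [-4, 7, 11, 12]


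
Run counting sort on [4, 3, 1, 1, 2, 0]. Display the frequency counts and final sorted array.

Count array: [1, 2, 1, 1, 1]
(count[i] = number of elements equal to i)
Cumulative count: [1, 3, 4, 5, 6]
Sorted: [0, 1, 1, 2, 3, 4]


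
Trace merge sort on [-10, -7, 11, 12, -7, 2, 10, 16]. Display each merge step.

Divide and conquer:
  Merge [-10] + [-7] -> [-10, -7]
  Merge [11] + [12] -> [11, 12]
  Merge [-10, -7] + [11, 12] -> [-10, -7, 11, 12]
  Merge [-7] + [2] -> [-7, 2]
  Merge [10] + [16] -> [10, 16]
  Merge [-7, 2] + [10, 16] -> [-7, 2, 10, 16]
  Merge [-10, -7, 11, 12] + [-7, 2, 10, 16] -> [-10, -7, -7, 2, 10, 11, 12, 16]


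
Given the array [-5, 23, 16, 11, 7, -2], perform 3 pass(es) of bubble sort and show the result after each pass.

After pass 1: [-5, 16, 11, 7, -2, 23] (4 swaps)
After pass 2: [-5, 11, 7, -2, 16, 23] (3 swaps)
After pass 3: [-5, 7, -2, 11, 16, 23] (2 swaps)
Total swaps: 9


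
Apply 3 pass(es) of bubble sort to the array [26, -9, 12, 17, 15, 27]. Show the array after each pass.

After pass 1: [-9, 12, 17, 15, 26, 27] (4 swaps)
After pass 2: [-9, 12, 15, 17, 26, 27] (1 swaps)
After pass 3: [-9, 12, 15, 17, 26, 27] (0 swaps)
Total swaps: 5


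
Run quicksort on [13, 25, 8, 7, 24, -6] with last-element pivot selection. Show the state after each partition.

Partition 1: pivot=-6 at index 0 -> [-6, 25, 8, 7, 24, 13]
Partition 2: pivot=13 at index 3 -> [-6, 8, 7, 13, 24, 25]
Partition 3: pivot=7 at index 1 -> [-6, 7, 8, 13, 24, 25]
Partition 4: pivot=25 at index 5 -> [-6, 7, 8, 13, 24, 25]


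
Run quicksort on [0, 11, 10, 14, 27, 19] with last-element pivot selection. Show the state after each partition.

Partition 1: pivot=19 at index 4 -> [0, 11, 10, 14, 19, 27]
Partition 2: pivot=14 at index 3 -> [0, 11, 10, 14, 19, 27]
Partition 3: pivot=10 at index 1 -> [0, 10, 11, 14, 19, 27]


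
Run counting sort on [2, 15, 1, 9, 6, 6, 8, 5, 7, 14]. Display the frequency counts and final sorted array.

Count array: [0, 1, 1, 0, 0, 1, 2, 1, 1, 1, 0, 0, 0, 0, 1, 1]
(count[i] = number of elements equal to i)
Cumulative count: [0, 1, 2, 2, 2, 3, 5, 6, 7, 8, 8, 8, 8, 8, 9, 10]
Sorted: [1, 2, 5, 6, 6, 7, 8, 9, 14, 15]


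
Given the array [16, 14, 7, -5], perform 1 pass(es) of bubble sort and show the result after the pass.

After pass 1: [14, 7, -5, 16] (3 swaps)
Total swaps: 3


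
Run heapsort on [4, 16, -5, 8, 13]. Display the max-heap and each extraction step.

Build heap: [16, 13, -5, 8, 4]
Extract 16: [13, 8, -5, 4, 16]
Extract 13: [8, 4, -5, 13, 16]
Extract 8: [4, -5, 8, 13, 16]
Extract 4: [-5, 4, 8, 13, 16]


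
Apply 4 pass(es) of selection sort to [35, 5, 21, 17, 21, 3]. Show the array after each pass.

Pass 1: Select minimum 3 at index 5, swap -> [3, 5, 21, 17, 21, 35]
Pass 2: Select minimum 5 at index 1, swap -> [3, 5, 21, 17, 21, 35]
Pass 3: Select minimum 17 at index 3, swap -> [3, 5, 17, 21, 21, 35]
Pass 4: Select minimum 21 at index 3, swap -> [3, 5, 17, 21, 21, 35]


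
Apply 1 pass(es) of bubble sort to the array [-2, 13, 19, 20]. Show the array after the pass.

After pass 1: [-2, 13, 19, 20] (0 swaps)
Total swaps: 0


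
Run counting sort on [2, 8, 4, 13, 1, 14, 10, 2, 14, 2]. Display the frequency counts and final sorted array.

Count array: [0, 1, 3, 0, 1, 0, 0, 0, 1, 0, 1, 0, 0, 1, 2]
(count[i] = number of elements equal to i)
Cumulative count: [0, 1, 4, 4, 5, 5, 5, 5, 6, 6, 7, 7, 7, 8, 10]
Sorted: [1, 2, 2, 2, 4, 8, 10, 13, 14, 14]


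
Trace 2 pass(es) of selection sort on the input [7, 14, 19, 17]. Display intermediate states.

Pass 1: Select minimum 7 at index 0, swap -> [7, 14, 19, 17]
Pass 2: Select minimum 14 at index 1, swap -> [7, 14, 19, 17]


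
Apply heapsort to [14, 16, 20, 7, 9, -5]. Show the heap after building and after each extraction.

Build heap: [20, 16, 14, 7, 9, -5]
Extract 20: [16, 9, 14, 7, -5, 20]
Extract 16: [14, 9, -5, 7, 16, 20]
Extract 14: [9, 7, -5, 14, 16, 20]
Extract 9: [7, -5, 9, 14, 16, 20]
Extract 7: [-5, 7, 9, 14, 16, 20]


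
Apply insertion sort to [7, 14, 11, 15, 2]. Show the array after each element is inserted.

First element 7 is already 'sorted'
Insert 14: shifted 0 elements -> [7, 14, 11, 15, 2]
Insert 11: shifted 1 elements -> [7, 11, 14, 15, 2]
Insert 15: shifted 0 elements -> [7, 11, 14, 15, 2]
Insert 2: shifted 4 elements -> [2, 7, 11, 14, 15]


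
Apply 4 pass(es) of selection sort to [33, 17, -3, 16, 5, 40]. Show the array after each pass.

Pass 1: Select minimum -3 at index 2, swap -> [-3, 17, 33, 16, 5, 40]
Pass 2: Select minimum 5 at index 4, swap -> [-3, 5, 33, 16, 17, 40]
Pass 3: Select minimum 16 at index 3, swap -> [-3, 5, 16, 33, 17, 40]
Pass 4: Select minimum 17 at index 4, swap -> [-3, 5, 16, 17, 33, 40]


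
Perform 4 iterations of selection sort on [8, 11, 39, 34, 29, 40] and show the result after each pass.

Pass 1: Select minimum 8 at index 0, swap -> [8, 11, 39, 34, 29, 40]
Pass 2: Select minimum 11 at index 1, swap -> [8, 11, 39, 34, 29, 40]
Pass 3: Select minimum 29 at index 4, swap -> [8, 11, 29, 34, 39, 40]
Pass 4: Select minimum 34 at index 3, swap -> [8, 11, 29, 34, 39, 40]


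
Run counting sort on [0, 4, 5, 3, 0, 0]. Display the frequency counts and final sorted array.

Count array: [3, 0, 0, 1, 1, 1]
(count[i] = number of elements equal to i)
Cumulative count: [3, 3, 3, 4, 5, 6]
Sorted: [0, 0, 0, 3, 4, 5]


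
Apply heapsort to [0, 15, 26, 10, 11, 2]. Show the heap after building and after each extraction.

Build heap: [26, 15, 2, 10, 11, 0]
Extract 26: [15, 11, 2, 10, 0, 26]
Extract 15: [11, 10, 2, 0, 15, 26]
Extract 11: [10, 0, 2, 11, 15, 26]
Extract 10: [2, 0, 10, 11, 15, 26]
Extract 2: [0, 2, 10, 11, 15, 26]


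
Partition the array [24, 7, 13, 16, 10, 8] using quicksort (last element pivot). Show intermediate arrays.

Partition 1: pivot=8 at index 1 -> [7, 8, 13, 16, 10, 24]
Partition 2: pivot=24 at index 5 -> [7, 8, 13, 16, 10, 24]
Partition 3: pivot=10 at index 2 -> [7, 8, 10, 16, 13, 24]
Partition 4: pivot=13 at index 3 -> [7, 8, 10, 13, 16, 24]


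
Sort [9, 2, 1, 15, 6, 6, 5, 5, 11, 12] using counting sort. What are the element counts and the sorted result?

Count array: [0, 1, 1, 0, 0, 2, 2, 0, 0, 1, 0, 1, 1, 0, 0, 1]
(count[i] = number of elements equal to i)
Cumulative count: [0, 1, 2, 2, 2, 4, 6, 6, 6, 7, 7, 8, 9, 9, 9, 10]
Sorted: [1, 2, 5, 5, 6, 6, 9, 11, 12, 15]


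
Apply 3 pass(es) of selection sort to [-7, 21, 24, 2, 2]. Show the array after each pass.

Pass 1: Select minimum -7 at index 0, swap -> [-7, 21, 24, 2, 2]
Pass 2: Select minimum 2 at index 3, swap -> [-7, 2, 24, 21, 2]
Pass 3: Select minimum 2 at index 4, swap -> [-7, 2, 2, 21, 24]


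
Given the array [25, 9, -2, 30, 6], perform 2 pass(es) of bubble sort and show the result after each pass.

After pass 1: [9, -2, 25, 6, 30] (3 swaps)
After pass 2: [-2, 9, 6, 25, 30] (2 swaps)
Total swaps: 5


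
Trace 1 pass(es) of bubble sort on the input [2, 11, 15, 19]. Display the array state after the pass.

After pass 1: [2, 11, 15, 19] (0 swaps)
Total swaps: 0


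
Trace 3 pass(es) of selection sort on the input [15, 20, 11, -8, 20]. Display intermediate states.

Pass 1: Select minimum -8 at index 3, swap -> [-8, 20, 11, 15, 20]
Pass 2: Select minimum 11 at index 2, swap -> [-8, 11, 20, 15, 20]
Pass 3: Select minimum 15 at index 3, swap -> [-8, 11, 15, 20, 20]


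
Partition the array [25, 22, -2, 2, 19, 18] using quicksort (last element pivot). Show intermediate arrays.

Partition 1: pivot=18 at index 2 -> [-2, 2, 18, 22, 19, 25]
Partition 2: pivot=2 at index 1 -> [-2, 2, 18, 22, 19, 25]
Partition 3: pivot=25 at index 5 -> [-2, 2, 18, 22, 19, 25]
Partition 4: pivot=19 at index 3 -> [-2, 2, 18, 19, 22, 25]


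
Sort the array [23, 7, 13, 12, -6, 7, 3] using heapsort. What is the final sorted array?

Build heap: [23, 12, 13, 7, -6, 7, 3]
Extract 23: [13, 12, 7, 7, -6, 3, 23]
Extract 13: [12, 7, 7, 3, -6, 13, 23]
Extract 12: [7, 3, 7, -6, 12, 13, 23]
Extract 7: [7, 3, -6, 7, 12, 13, 23]
Extract 7: [3, -6, 7, 7, 12, 13, 23]
Extract 3: [-6, 3, 7, 7, 12, 13, 23]


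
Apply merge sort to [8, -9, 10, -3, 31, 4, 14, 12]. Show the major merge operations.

Divide and conquer:
  Merge [8] + [-9] -> [-9, 8]
  Merge [10] + [-3] -> [-3, 10]
  Merge [-9, 8] + [-3, 10] -> [-9, -3, 8, 10]
  Merge [31] + [4] -> [4, 31]
  Merge [14] + [12] -> [12, 14]
  Merge [4, 31] + [12, 14] -> [4, 12, 14, 31]
  Merge [-9, -3, 8, 10] + [4, 12, 14, 31] -> [-9, -3, 4, 8, 10, 12, 14, 31]


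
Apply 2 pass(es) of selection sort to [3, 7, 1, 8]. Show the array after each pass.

Pass 1: Select minimum 1 at index 2, swap -> [1, 7, 3, 8]
Pass 2: Select minimum 3 at index 2, swap -> [1, 3, 7, 8]


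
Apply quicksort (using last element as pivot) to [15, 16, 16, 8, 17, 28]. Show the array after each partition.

Partition 1: pivot=28 at index 5 -> [15, 16, 16, 8, 17, 28]
Partition 2: pivot=17 at index 4 -> [15, 16, 16, 8, 17, 28]
Partition 3: pivot=8 at index 0 -> [8, 16, 16, 15, 17, 28]
Partition 4: pivot=15 at index 1 -> [8, 15, 16, 16, 17, 28]
Partition 5: pivot=16 at index 3 -> [8, 15, 16, 16, 17, 28]


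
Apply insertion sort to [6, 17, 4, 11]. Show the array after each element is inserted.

First element 6 is already 'sorted'
Insert 17: shifted 0 elements -> [6, 17, 4, 11]
Insert 4: shifted 2 elements -> [4, 6, 17, 11]
Insert 11: shifted 1 elements -> [4, 6, 11, 17]


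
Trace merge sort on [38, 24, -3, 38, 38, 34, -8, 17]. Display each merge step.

Divide and conquer:
  Merge [38] + [24] -> [24, 38]
  Merge [-3] + [38] -> [-3, 38]
  Merge [24, 38] + [-3, 38] -> [-3, 24, 38, 38]
  Merge [38] + [34] -> [34, 38]
  Merge [-8] + [17] -> [-8, 17]
  Merge [34, 38] + [-8, 17] -> [-8, 17, 34, 38]
  Merge [-3, 24, 38, 38] + [-8, 17, 34, 38] -> [-8, -3, 17, 24, 34, 38, 38, 38]


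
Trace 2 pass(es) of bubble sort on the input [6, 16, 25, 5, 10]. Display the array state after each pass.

After pass 1: [6, 16, 5, 10, 25] (2 swaps)
After pass 2: [6, 5, 10, 16, 25] (2 swaps)
Total swaps: 4


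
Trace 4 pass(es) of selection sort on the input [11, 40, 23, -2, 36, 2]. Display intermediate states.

Pass 1: Select minimum -2 at index 3, swap -> [-2, 40, 23, 11, 36, 2]
Pass 2: Select minimum 2 at index 5, swap -> [-2, 2, 23, 11, 36, 40]
Pass 3: Select minimum 11 at index 3, swap -> [-2, 2, 11, 23, 36, 40]
Pass 4: Select minimum 23 at index 3, swap -> [-2, 2, 11, 23, 36, 40]


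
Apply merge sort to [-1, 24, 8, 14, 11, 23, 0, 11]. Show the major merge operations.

Divide and conquer:
  Merge [-1] + [24] -> [-1, 24]
  Merge [8] + [14] -> [8, 14]
  Merge [-1, 24] + [8, 14] -> [-1, 8, 14, 24]
  Merge [11] + [23] -> [11, 23]
  Merge [0] + [11] -> [0, 11]
  Merge [11, 23] + [0, 11] -> [0, 11, 11, 23]
  Merge [-1, 8, 14, 24] + [0, 11, 11, 23] -> [-1, 0, 8, 11, 11, 14, 23, 24]


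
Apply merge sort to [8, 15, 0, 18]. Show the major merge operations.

Divide and conquer:
  Merge [8] + [15] -> [8, 15]
  Merge [0] + [18] -> [0, 18]
  Merge [8, 15] + [0, 18] -> [0, 8, 15, 18]


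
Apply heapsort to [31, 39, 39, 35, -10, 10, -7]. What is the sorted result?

Build heap: [39, 35, 39, 31, -10, 10, -7]
Extract 39: [39, 35, 10, 31, -10, -7, 39]
Extract 39: [35, 31, 10, -7, -10, 39, 39]
Extract 35: [31, -7, 10, -10, 35, 39, 39]
Extract 31: [10, -7, -10, 31, 35, 39, 39]
Extract 10: [-7, -10, 10, 31, 35, 39, 39]
Extract -7: [-10, -7, 10, 31, 35, 39, 39]


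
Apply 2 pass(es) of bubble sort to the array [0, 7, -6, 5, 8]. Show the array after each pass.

After pass 1: [0, -6, 5, 7, 8] (2 swaps)
After pass 2: [-6, 0, 5, 7, 8] (1 swaps)
Total swaps: 3


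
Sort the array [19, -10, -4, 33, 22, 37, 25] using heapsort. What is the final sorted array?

Build heap: [37, 33, 25, -10, 22, -4, 19]
Extract 37: [33, 22, 25, -10, 19, -4, 37]
Extract 33: [25, 22, -4, -10, 19, 33, 37]
Extract 25: [22, 19, -4, -10, 25, 33, 37]
Extract 22: [19, -10, -4, 22, 25, 33, 37]
Extract 19: [-4, -10, 19, 22, 25, 33, 37]
Extract -4: [-10, -4, 19, 22, 25, 33, 37]


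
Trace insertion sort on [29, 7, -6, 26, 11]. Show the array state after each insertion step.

First element 29 is already 'sorted'
Insert 7: shifted 1 elements -> [7, 29, -6, 26, 11]
Insert -6: shifted 2 elements -> [-6, 7, 29, 26, 11]
Insert 26: shifted 1 elements -> [-6, 7, 26, 29, 11]
Insert 11: shifted 2 elements -> [-6, 7, 11, 26, 29]


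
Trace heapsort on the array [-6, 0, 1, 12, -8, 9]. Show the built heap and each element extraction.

Build heap: [12, 0, 9, -6, -8, 1]
Extract 12: [9, 0, 1, -6, -8, 12]
Extract 9: [1, 0, -8, -6, 9, 12]
Extract 1: [0, -6, -8, 1, 9, 12]
Extract 0: [-6, -8, 0, 1, 9, 12]
Extract -6: [-8, -6, 0, 1, 9, 12]


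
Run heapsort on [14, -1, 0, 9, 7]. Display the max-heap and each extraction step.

Build heap: [14, 9, 0, -1, 7]
Extract 14: [9, 7, 0, -1, 14]
Extract 9: [7, -1, 0, 9, 14]
Extract 7: [0, -1, 7, 9, 14]
Extract 0: [-1, 0, 7, 9, 14]


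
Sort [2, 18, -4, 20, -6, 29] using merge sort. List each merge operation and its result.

Divide and conquer:
  Merge [18] + [-4] -> [-4, 18]
  Merge [2] + [-4, 18] -> [-4, 2, 18]
  Merge [-6] + [29] -> [-6, 29]
  Merge [20] + [-6, 29] -> [-6, 20, 29]
  Merge [-4, 2, 18] + [-6, 20, 29] -> [-6, -4, 2, 18, 20, 29]


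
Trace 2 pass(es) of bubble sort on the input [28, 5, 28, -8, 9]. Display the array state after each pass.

After pass 1: [5, 28, -8, 9, 28] (3 swaps)
After pass 2: [5, -8, 9, 28, 28] (2 swaps)
Total swaps: 5


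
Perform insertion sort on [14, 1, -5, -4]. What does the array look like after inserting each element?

First element 14 is already 'sorted'
Insert 1: shifted 1 elements -> [1, 14, -5, -4]
Insert -5: shifted 2 elements -> [-5, 1, 14, -4]
Insert -4: shifted 2 elements -> [-5, -4, 1, 14]


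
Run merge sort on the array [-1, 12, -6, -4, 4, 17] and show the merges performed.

Divide and conquer:
  Merge [12] + [-6] -> [-6, 12]
  Merge [-1] + [-6, 12] -> [-6, -1, 12]
  Merge [4] + [17] -> [4, 17]
  Merge [-4] + [4, 17] -> [-4, 4, 17]
  Merge [-6, -1, 12] + [-4, 4, 17] -> [-6, -4, -1, 4, 12, 17]


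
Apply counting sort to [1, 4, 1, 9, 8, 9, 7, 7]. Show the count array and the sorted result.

Count array: [0, 2, 0, 0, 1, 0, 0, 2, 1, 2]
(count[i] = number of elements equal to i)
Cumulative count: [0, 2, 2, 2, 3, 3, 3, 5, 6, 8]
Sorted: [1, 1, 4, 7, 7, 8, 9, 9]


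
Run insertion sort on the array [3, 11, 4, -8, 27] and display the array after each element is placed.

First element 3 is already 'sorted'
Insert 11: shifted 0 elements -> [3, 11, 4, -8, 27]
Insert 4: shifted 1 elements -> [3, 4, 11, -8, 27]
Insert -8: shifted 3 elements -> [-8, 3, 4, 11, 27]
Insert 27: shifted 0 elements -> [-8, 3, 4, 11, 27]


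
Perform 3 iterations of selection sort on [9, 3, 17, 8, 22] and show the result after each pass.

Pass 1: Select minimum 3 at index 1, swap -> [3, 9, 17, 8, 22]
Pass 2: Select minimum 8 at index 3, swap -> [3, 8, 17, 9, 22]
Pass 3: Select minimum 9 at index 3, swap -> [3, 8, 9, 17, 22]


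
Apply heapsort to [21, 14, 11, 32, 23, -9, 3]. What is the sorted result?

Build heap: [32, 23, 11, 14, 21, -9, 3]
Extract 32: [23, 21, 11, 14, 3, -9, 32]
Extract 23: [21, 14, 11, -9, 3, 23, 32]
Extract 21: [14, 3, 11, -9, 21, 23, 32]
Extract 14: [11, 3, -9, 14, 21, 23, 32]
Extract 11: [3, -9, 11, 14, 21, 23, 32]
Extract 3: [-9, 3, 11, 14, 21, 23, 32]


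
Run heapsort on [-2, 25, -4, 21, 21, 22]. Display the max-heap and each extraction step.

Build heap: [25, 21, 22, -2, 21, -4]
Extract 25: [22, 21, -4, -2, 21, 25]
Extract 22: [21, 21, -4, -2, 22, 25]
Extract 21: [21, -2, -4, 21, 22, 25]
Extract 21: [-2, -4, 21, 21, 22, 25]
Extract -2: [-4, -2, 21, 21, 22, 25]


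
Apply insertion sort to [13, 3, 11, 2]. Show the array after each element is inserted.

First element 13 is already 'sorted'
Insert 3: shifted 1 elements -> [3, 13, 11, 2]
Insert 11: shifted 1 elements -> [3, 11, 13, 2]
Insert 2: shifted 3 elements -> [2, 3, 11, 13]


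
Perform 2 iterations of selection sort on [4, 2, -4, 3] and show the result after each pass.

Pass 1: Select minimum -4 at index 2, swap -> [-4, 2, 4, 3]
Pass 2: Select minimum 2 at index 1, swap -> [-4, 2, 4, 3]


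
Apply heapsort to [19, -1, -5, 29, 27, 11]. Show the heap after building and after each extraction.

Build heap: [29, 27, 11, -1, 19, -5]
Extract 29: [27, 19, 11, -1, -5, 29]
Extract 27: [19, -1, 11, -5, 27, 29]
Extract 19: [11, -1, -5, 19, 27, 29]
Extract 11: [-1, -5, 11, 19, 27, 29]
Extract -1: [-5, -1, 11, 19, 27, 29]


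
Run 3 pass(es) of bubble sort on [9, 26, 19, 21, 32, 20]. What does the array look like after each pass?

After pass 1: [9, 19, 21, 26, 20, 32] (3 swaps)
After pass 2: [9, 19, 21, 20, 26, 32] (1 swaps)
After pass 3: [9, 19, 20, 21, 26, 32] (1 swaps)
Total swaps: 5


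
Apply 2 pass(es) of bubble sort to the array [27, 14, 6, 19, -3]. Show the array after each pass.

After pass 1: [14, 6, 19, -3, 27] (4 swaps)
After pass 2: [6, 14, -3, 19, 27] (2 swaps)
Total swaps: 6


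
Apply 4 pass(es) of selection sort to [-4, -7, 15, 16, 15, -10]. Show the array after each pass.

Pass 1: Select minimum -10 at index 5, swap -> [-10, -7, 15, 16, 15, -4]
Pass 2: Select minimum -7 at index 1, swap -> [-10, -7, 15, 16, 15, -4]
Pass 3: Select minimum -4 at index 5, swap -> [-10, -7, -4, 16, 15, 15]
Pass 4: Select minimum 15 at index 4, swap -> [-10, -7, -4, 15, 16, 15]


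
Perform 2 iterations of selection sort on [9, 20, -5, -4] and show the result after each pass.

Pass 1: Select minimum -5 at index 2, swap -> [-5, 20, 9, -4]
Pass 2: Select minimum -4 at index 3, swap -> [-5, -4, 9, 20]


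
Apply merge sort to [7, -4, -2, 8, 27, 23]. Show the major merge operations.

Divide and conquer:
  Merge [-4] + [-2] -> [-4, -2]
  Merge [7] + [-4, -2] -> [-4, -2, 7]
  Merge [27] + [23] -> [23, 27]
  Merge [8] + [23, 27] -> [8, 23, 27]
  Merge [-4, -2, 7] + [8, 23, 27] -> [-4, -2, 7, 8, 23, 27]


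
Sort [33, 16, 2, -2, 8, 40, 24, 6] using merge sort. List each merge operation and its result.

Divide and conquer:
  Merge [33] + [16] -> [16, 33]
  Merge [2] + [-2] -> [-2, 2]
  Merge [16, 33] + [-2, 2] -> [-2, 2, 16, 33]
  Merge [8] + [40] -> [8, 40]
  Merge [24] + [6] -> [6, 24]
  Merge [8, 40] + [6, 24] -> [6, 8, 24, 40]
  Merge [-2, 2, 16, 33] + [6, 8, 24, 40] -> [-2, 2, 6, 8, 16, 24, 33, 40]


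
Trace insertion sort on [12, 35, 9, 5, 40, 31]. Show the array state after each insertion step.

First element 12 is already 'sorted'
Insert 35: shifted 0 elements -> [12, 35, 9, 5, 40, 31]
Insert 9: shifted 2 elements -> [9, 12, 35, 5, 40, 31]
Insert 5: shifted 3 elements -> [5, 9, 12, 35, 40, 31]
Insert 40: shifted 0 elements -> [5, 9, 12, 35, 40, 31]
Insert 31: shifted 2 elements -> [5, 9, 12, 31, 35, 40]


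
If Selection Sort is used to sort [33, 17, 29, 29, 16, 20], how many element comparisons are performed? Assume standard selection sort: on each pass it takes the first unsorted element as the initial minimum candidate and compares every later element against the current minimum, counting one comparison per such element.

Pass 1: scan indices 1..5 for the minimum = 5 comparison(s); min is 16, place at index 0 -> [16, 17, 29, 29, 33, 20]
Pass 2: scan indices 2..5 for the minimum = 4 comparison(s); min is 17, place at index 1 -> [16, 17, 29, 29, 33, 20]
Pass 3: scan indices 3..5 for the minimum = 3 comparison(s); min is 20, place at index 2 -> [16, 17, 20, 29, 33, 29]
Pass 4: scan indices 4..5 for the minimum = 2 comparison(s); min is 29, place at index 3 -> [16, 17, 20, 29, 33, 29]
Pass 5: scan indices 5..5 for the minimum = 1 comparison(s); min is 29, place at index 4 -> [16, 17, 20, 29, 29, 33]
Selection sort always scans the whole unsorted suffix, so the count is (n-1) + (n-2) + ... + 1 = n(n-1)/2 = 6*5/2 = 15 regardless of the input order.
Total comparisons: 5 + 4 + 3 + 2 + 1 = 15


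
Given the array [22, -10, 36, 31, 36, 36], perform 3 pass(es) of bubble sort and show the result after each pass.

After pass 1: [-10, 22, 31, 36, 36, 36] (2 swaps)
After pass 2: [-10, 22, 31, 36, 36, 36] (0 swaps)
After pass 3: [-10, 22, 31, 36, 36, 36] (0 swaps)
Total swaps: 2


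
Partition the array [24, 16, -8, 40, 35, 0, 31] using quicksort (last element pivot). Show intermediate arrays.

Partition 1: pivot=31 at index 4 -> [24, 16, -8, 0, 31, 40, 35]
Partition 2: pivot=0 at index 1 -> [-8, 0, 24, 16, 31, 40, 35]
Partition 3: pivot=16 at index 2 -> [-8, 0, 16, 24, 31, 40, 35]
Partition 4: pivot=35 at index 5 -> [-8, 0, 16, 24, 31, 35, 40]


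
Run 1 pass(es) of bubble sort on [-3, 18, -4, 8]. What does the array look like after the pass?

After pass 1: [-3, -4, 8, 18] (2 swaps)
Total swaps: 2


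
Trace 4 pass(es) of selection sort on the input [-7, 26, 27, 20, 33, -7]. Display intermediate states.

Pass 1: Select minimum -7 at index 0, swap -> [-7, 26, 27, 20, 33, -7]
Pass 2: Select minimum -7 at index 5, swap -> [-7, -7, 27, 20, 33, 26]
Pass 3: Select minimum 20 at index 3, swap -> [-7, -7, 20, 27, 33, 26]
Pass 4: Select minimum 26 at index 5, swap -> [-7, -7, 20, 26, 33, 27]


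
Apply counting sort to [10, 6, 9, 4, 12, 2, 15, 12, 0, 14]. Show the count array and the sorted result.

Count array: [1, 0, 1, 0, 1, 0, 1, 0, 0, 1, 1, 0, 2, 0, 1, 1]
(count[i] = number of elements equal to i)
Cumulative count: [1, 1, 2, 2, 3, 3, 4, 4, 4, 5, 6, 6, 8, 8, 9, 10]
Sorted: [0, 2, 4, 6, 9, 10, 12, 12, 14, 15]


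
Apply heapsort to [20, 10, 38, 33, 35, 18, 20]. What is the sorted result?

Build heap: [38, 35, 20, 33, 10, 18, 20]
Extract 38: [35, 33, 20, 20, 10, 18, 38]
Extract 35: [33, 20, 20, 18, 10, 35, 38]
Extract 33: [20, 18, 20, 10, 33, 35, 38]
Extract 20: [20, 18, 10, 20, 33, 35, 38]
Extract 20: [18, 10, 20, 20, 33, 35, 38]
Extract 18: [10, 18, 20, 20, 33, 35, 38]


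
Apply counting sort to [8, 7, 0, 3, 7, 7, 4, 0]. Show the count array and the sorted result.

Count array: [2, 0, 0, 1, 1, 0, 0, 3, 1]
(count[i] = number of elements equal to i)
Cumulative count: [2, 2, 2, 3, 4, 4, 4, 7, 8]
Sorted: [0, 0, 3, 4, 7, 7, 7, 8]


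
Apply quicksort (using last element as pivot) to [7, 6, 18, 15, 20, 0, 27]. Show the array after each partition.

Partition 1: pivot=27 at index 6 -> [7, 6, 18, 15, 20, 0, 27]
Partition 2: pivot=0 at index 0 -> [0, 6, 18, 15, 20, 7, 27]
Partition 3: pivot=7 at index 2 -> [0, 6, 7, 15, 20, 18, 27]
Partition 4: pivot=18 at index 4 -> [0, 6, 7, 15, 18, 20, 27]


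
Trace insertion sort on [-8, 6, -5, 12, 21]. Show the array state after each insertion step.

First element -8 is already 'sorted'
Insert 6: shifted 0 elements -> [-8, 6, -5, 12, 21]
Insert -5: shifted 1 elements -> [-8, -5, 6, 12, 21]
Insert 12: shifted 0 elements -> [-8, -5, 6, 12, 21]
Insert 21: shifted 0 elements -> [-8, -5, 6, 12, 21]


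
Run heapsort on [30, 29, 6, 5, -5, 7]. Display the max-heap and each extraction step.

Build heap: [30, 29, 7, 5, -5, 6]
Extract 30: [29, 6, 7, 5, -5, 30]
Extract 29: [7, 6, -5, 5, 29, 30]
Extract 7: [6, 5, -5, 7, 29, 30]
Extract 6: [5, -5, 6, 7, 29, 30]
Extract 5: [-5, 5, 6, 7, 29, 30]


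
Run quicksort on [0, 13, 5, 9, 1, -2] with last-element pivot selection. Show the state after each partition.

Partition 1: pivot=-2 at index 0 -> [-2, 13, 5, 9, 1, 0]
Partition 2: pivot=0 at index 1 -> [-2, 0, 5, 9, 1, 13]
Partition 3: pivot=13 at index 5 -> [-2, 0, 5, 9, 1, 13]
Partition 4: pivot=1 at index 2 -> [-2, 0, 1, 9, 5, 13]
Partition 5: pivot=5 at index 3 -> [-2, 0, 1, 5, 9, 13]


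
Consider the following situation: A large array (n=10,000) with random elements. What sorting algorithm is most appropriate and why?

Best choice: Quicksort or Mergesort
Reason: Both have O(n log n) average case; quicksort has lower constant factors


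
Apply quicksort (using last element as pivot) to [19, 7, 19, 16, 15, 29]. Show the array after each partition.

Partition 1: pivot=29 at index 5 -> [19, 7, 19, 16, 15, 29]
Partition 2: pivot=15 at index 1 -> [7, 15, 19, 16, 19, 29]
Partition 3: pivot=19 at index 4 -> [7, 15, 19, 16, 19, 29]
Partition 4: pivot=16 at index 2 -> [7, 15, 16, 19, 19, 29]


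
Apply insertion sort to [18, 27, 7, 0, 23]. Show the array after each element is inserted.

First element 18 is already 'sorted'
Insert 27: shifted 0 elements -> [18, 27, 7, 0, 23]
Insert 7: shifted 2 elements -> [7, 18, 27, 0, 23]
Insert 0: shifted 3 elements -> [0, 7, 18, 27, 23]
Insert 23: shifted 1 elements -> [0, 7, 18, 23, 27]


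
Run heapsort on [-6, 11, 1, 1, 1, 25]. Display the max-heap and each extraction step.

Build heap: [25, 11, 1, 1, 1, -6]
Extract 25: [11, 1, 1, -6, 1, 25]
Extract 11: [1, 1, 1, -6, 11, 25]
Extract 1: [1, -6, 1, 1, 11, 25]
Extract 1: [1, -6, 1, 1, 11, 25]
Extract 1: [-6, 1, 1, 1, 11, 25]


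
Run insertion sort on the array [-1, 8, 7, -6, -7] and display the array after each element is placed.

First element -1 is already 'sorted'
Insert 8: shifted 0 elements -> [-1, 8, 7, -6, -7]
Insert 7: shifted 1 elements -> [-1, 7, 8, -6, -7]
Insert -6: shifted 3 elements -> [-6, -1, 7, 8, -7]
Insert -7: shifted 4 elements -> [-7, -6, -1, 7, 8]


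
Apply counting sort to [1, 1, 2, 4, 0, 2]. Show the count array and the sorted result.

Count array: [1, 2, 2, 0, 1]
(count[i] = number of elements equal to i)
Cumulative count: [1, 3, 5, 5, 6]
Sorted: [0, 1, 1, 2, 2, 4]


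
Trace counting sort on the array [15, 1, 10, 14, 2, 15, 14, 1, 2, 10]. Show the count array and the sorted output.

Count array: [0, 2, 2, 0, 0, 0, 0, 0, 0, 0, 2, 0, 0, 0, 2, 2]
(count[i] = number of elements equal to i)
Cumulative count: [0, 2, 4, 4, 4, 4, 4, 4, 4, 4, 6, 6, 6, 6, 8, 10]
Sorted: [1, 1, 2, 2, 10, 10, 14, 14, 15, 15]


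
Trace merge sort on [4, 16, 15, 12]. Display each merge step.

Divide and conquer:
  Merge [4] + [16] -> [4, 16]
  Merge [15] + [12] -> [12, 15]
  Merge [4, 16] + [12, 15] -> [4, 12, 15, 16]


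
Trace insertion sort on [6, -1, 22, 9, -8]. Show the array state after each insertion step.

First element 6 is already 'sorted'
Insert -1: shifted 1 elements -> [-1, 6, 22, 9, -8]
Insert 22: shifted 0 elements -> [-1, 6, 22, 9, -8]
Insert 9: shifted 1 elements -> [-1, 6, 9, 22, -8]
Insert -8: shifted 4 elements -> [-8, -1, 6, 9, 22]


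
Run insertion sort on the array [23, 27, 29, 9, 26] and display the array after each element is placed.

First element 23 is already 'sorted'
Insert 27: shifted 0 elements -> [23, 27, 29, 9, 26]
Insert 29: shifted 0 elements -> [23, 27, 29, 9, 26]
Insert 9: shifted 3 elements -> [9, 23, 27, 29, 26]
Insert 26: shifted 2 elements -> [9, 23, 26, 27, 29]


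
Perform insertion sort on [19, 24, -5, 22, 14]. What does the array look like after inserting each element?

First element 19 is already 'sorted'
Insert 24: shifted 0 elements -> [19, 24, -5, 22, 14]
Insert -5: shifted 2 elements -> [-5, 19, 24, 22, 14]
Insert 22: shifted 1 elements -> [-5, 19, 22, 24, 14]
Insert 14: shifted 3 elements -> [-5, 14, 19, 22, 24]


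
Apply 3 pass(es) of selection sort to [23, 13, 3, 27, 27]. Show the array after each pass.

Pass 1: Select minimum 3 at index 2, swap -> [3, 13, 23, 27, 27]
Pass 2: Select minimum 13 at index 1, swap -> [3, 13, 23, 27, 27]
Pass 3: Select minimum 23 at index 2, swap -> [3, 13, 23, 27, 27]


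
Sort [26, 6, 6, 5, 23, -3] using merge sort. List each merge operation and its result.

Divide and conquer:
  Merge [6] + [6] -> [6, 6]
  Merge [26] + [6, 6] -> [6, 6, 26]
  Merge [23] + [-3] -> [-3, 23]
  Merge [5] + [-3, 23] -> [-3, 5, 23]
  Merge [6, 6, 26] + [-3, 5, 23] -> [-3, 5, 6, 6, 23, 26]


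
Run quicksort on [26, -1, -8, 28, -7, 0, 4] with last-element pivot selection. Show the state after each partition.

Partition 1: pivot=4 at index 4 -> [-1, -8, -7, 0, 4, 28, 26]
Partition 2: pivot=0 at index 3 -> [-1, -8, -7, 0, 4, 28, 26]
Partition 3: pivot=-7 at index 1 -> [-8, -7, -1, 0, 4, 28, 26]
Partition 4: pivot=26 at index 5 -> [-8, -7, -1, 0, 4, 26, 28]


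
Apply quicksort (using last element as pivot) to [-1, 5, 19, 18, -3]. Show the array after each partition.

Partition 1: pivot=-3 at index 0 -> [-3, 5, 19, 18, -1]
Partition 2: pivot=-1 at index 1 -> [-3, -1, 19, 18, 5]
Partition 3: pivot=5 at index 2 -> [-3, -1, 5, 18, 19]
Partition 4: pivot=19 at index 4 -> [-3, -1, 5, 18, 19]


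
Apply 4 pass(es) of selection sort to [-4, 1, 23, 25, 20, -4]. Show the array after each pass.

Pass 1: Select minimum -4 at index 0, swap -> [-4, 1, 23, 25, 20, -4]
Pass 2: Select minimum -4 at index 5, swap -> [-4, -4, 23, 25, 20, 1]
Pass 3: Select minimum 1 at index 5, swap -> [-4, -4, 1, 25, 20, 23]
Pass 4: Select minimum 20 at index 4, swap -> [-4, -4, 1, 20, 25, 23]


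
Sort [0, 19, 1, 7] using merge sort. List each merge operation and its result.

Divide and conquer:
  Merge [0] + [19] -> [0, 19]
  Merge [1] + [7] -> [1, 7]
  Merge [0, 19] + [1, 7] -> [0, 1, 7, 19]


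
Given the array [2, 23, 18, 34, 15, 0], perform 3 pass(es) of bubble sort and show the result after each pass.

After pass 1: [2, 18, 23, 15, 0, 34] (3 swaps)
After pass 2: [2, 18, 15, 0, 23, 34] (2 swaps)
After pass 3: [2, 15, 0, 18, 23, 34] (2 swaps)
Total swaps: 7


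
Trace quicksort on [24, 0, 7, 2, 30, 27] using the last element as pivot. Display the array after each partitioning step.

Partition 1: pivot=27 at index 4 -> [24, 0, 7, 2, 27, 30]
Partition 2: pivot=2 at index 1 -> [0, 2, 7, 24, 27, 30]
Partition 3: pivot=24 at index 3 -> [0, 2, 7, 24, 27, 30]


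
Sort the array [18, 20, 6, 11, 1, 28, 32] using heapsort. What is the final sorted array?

Build heap: [32, 20, 28, 11, 1, 18, 6]
Extract 32: [28, 20, 18, 11, 1, 6, 32]
Extract 28: [20, 11, 18, 6, 1, 28, 32]
Extract 20: [18, 11, 1, 6, 20, 28, 32]
Extract 18: [11, 6, 1, 18, 20, 28, 32]
Extract 11: [6, 1, 11, 18, 20, 28, 32]
Extract 6: [1, 6, 11, 18, 20, 28, 32]


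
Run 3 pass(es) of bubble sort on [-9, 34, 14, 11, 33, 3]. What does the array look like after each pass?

After pass 1: [-9, 14, 11, 33, 3, 34] (4 swaps)
After pass 2: [-9, 11, 14, 3, 33, 34] (2 swaps)
After pass 3: [-9, 11, 3, 14, 33, 34] (1 swaps)
Total swaps: 7


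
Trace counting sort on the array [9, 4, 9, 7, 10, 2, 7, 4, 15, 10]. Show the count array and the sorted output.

Count array: [0, 0, 1, 0, 2, 0, 0, 2, 0, 2, 2, 0, 0, 0, 0, 1]
(count[i] = number of elements equal to i)
Cumulative count: [0, 0, 1, 1, 3, 3, 3, 5, 5, 7, 9, 9, 9, 9, 9, 10]
Sorted: [2, 4, 4, 7, 7, 9, 9, 10, 10, 15]


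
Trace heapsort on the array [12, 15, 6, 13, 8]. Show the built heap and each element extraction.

Build heap: [15, 13, 6, 12, 8]
Extract 15: [13, 12, 6, 8, 15]
Extract 13: [12, 8, 6, 13, 15]
Extract 12: [8, 6, 12, 13, 15]
Extract 8: [6, 8, 12, 13, 15]


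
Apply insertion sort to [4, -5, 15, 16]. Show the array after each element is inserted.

First element 4 is already 'sorted'
Insert -5: shifted 1 elements -> [-5, 4, 15, 16]
Insert 15: shifted 0 elements -> [-5, 4, 15, 16]
Insert 16: shifted 0 elements -> [-5, 4, 15, 16]


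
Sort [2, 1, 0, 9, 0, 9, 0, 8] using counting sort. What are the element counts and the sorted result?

Count array: [3, 1, 1, 0, 0, 0, 0, 0, 1, 2]
(count[i] = number of elements equal to i)
Cumulative count: [3, 4, 5, 5, 5, 5, 5, 5, 6, 8]
Sorted: [0, 0, 0, 1, 2, 8, 9, 9]


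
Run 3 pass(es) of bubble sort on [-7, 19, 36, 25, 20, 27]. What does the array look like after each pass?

After pass 1: [-7, 19, 25, 20, 27, 36] (3 swaps)
After pass 2: [-7, 19, 20, 25, 27, 36] (1 swaps)
After pass 3: [-7, 19, 20, 25, 27, 36] (0 swaps)
Total swaps: 4


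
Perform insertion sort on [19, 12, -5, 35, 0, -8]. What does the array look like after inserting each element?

First element 19 is already 'sorted'
Insert 12: shifted 1 elements -> [12, 19, -5, 35, 0, -8]
Insert -5: shifted 2 elements -> [-5, 12, 19, 35, 0, -8]
Insert 35: shifted 0 elements -> [-5, 12, 19, 35, 0, -8]
Insert 0: shifted 3 elements -> [-5, 0, 12, 19, 35, -8]
Insert -8: shifted 5 elements -> [-8, -5, 0, 12, 19, 35]


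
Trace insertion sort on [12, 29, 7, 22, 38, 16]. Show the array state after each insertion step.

First element 12 is already 'sorted'
Insert 29: shifted 0 elements -> [12, 29, 7, 22, 38, 16]
Insert 7: shifted 2 elements -> [7, 12, 29, 22, 38, 16]
Insert 22: shifted 1 elements -> [7, 12, 22, 29, 38, 16]
Insert 38: shifted 0 elements -> [7, 12, 22, 29, 38, 16]
Insert 16: shifted 3 elements -> [7, 12, 16, 22, 29, 38]


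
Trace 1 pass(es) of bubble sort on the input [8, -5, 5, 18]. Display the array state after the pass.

After pass 1: [-5, 5, 8, 18] (2 swaps)
Total swaps: 2


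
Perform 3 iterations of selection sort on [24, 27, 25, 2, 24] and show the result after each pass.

Pass 1: Select minimum 2 at index 3, swap -> [2, 27, 25, 24, 24]
Pass 2: Select minimum 24 at index 3, swap -> [2, 24, 25, 27, 24]
Pass 3: Select minimum 24 at index 4, swap -> [2, 24, 24, 27, 25]


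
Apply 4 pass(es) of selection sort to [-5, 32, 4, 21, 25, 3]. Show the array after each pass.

Pass 1: Select minimum -5 at index 0, swap -> [-5, 32, 4, 21, 25, 3]
Pass 2: Select minimum 3 at index 5, swap -> [-5, 3, 4, 21, 25, 32]
Pass 3: Select minimum 4 at index 2, swap -> [-5, 3, 4, 21, 25, 32]
Pass 4: Select minimum 21 at index 3, swap -> [-5, 3, 4, 21, 25, 32]


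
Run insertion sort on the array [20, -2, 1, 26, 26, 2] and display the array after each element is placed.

First element 20 is already 'sorted'
Insert -2: shifted 1 elements -> [-2, 20, 1, 26, 26, 2]
Insert 1: shifted 1 elements -> [-2, 1, 20, 26, 26, 2]
Insert 26: shifted 0 elements -> [-2, 1, 20, 26, 26, 2]
Insert 26: shifted 0 elements -> [-2, 1, 20, 26, 26, 2]
Insert 2: shifted 3 elements -> [-2, 1, 2, 20, 26, 26]


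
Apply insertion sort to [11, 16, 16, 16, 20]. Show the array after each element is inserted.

First element 11 is already 'sorted'
Insert 16: shifted 0 elements -> [11, 16, 16, 16, 20]
Insert 16: shifted 0 elements -> [11, 16, 16, 16, 20]
Insert 16: shifted 0 elements -> [11, 16, 16, 16, 20]
Insert 20: shifted 0 elements -> [11, 16, 16, 16, 20]


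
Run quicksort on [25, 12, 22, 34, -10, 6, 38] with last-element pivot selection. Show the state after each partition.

Partition 1: pivot=38 at index 6 -> [25, 12, 22, 34, -10, 6, 38]
Partition 2: pivot=6 at index 1 -> [-10, 6, 22, 34, 25, 12, 38]
Partition 3: pivot=12 at index 2 -> [-10, 6, 12, 34, 25, 22, 38]
Partition 4: pivot=22 at index 3 -> [-10, 6, 12, 22, 25, 34, 38]
Partition 5: pivot=34 at index 5 -> [-10, 6, 12, 22, 25, 34, 38]


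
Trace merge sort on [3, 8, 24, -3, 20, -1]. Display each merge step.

Divide and conquer:
  Merge [8] + [24] -> [8, 24]
  Merge [3] + [8, 24] -> [3, 8, 24]
  Merge [20] + [-1] -> [-1, 20]
  Merge [-3] + [-1, 20] -> [-3, -1, 20]
  Merge [3, 8, 24] + [-3, -1, 20] -> [-3, -1, 3, 8, 20, 24]
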